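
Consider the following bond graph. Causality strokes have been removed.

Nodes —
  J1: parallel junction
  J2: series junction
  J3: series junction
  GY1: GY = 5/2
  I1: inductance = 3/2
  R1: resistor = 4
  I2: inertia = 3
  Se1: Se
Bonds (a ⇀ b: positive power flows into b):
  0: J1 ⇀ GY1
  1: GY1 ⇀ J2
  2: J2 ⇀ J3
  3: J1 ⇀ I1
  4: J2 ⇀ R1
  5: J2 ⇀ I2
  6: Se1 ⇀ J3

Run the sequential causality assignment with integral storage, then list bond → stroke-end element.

β6 |J3  (source Se1 imposes e)
β2 |J2  (J3 needs exactly one f-in)
β3 |I1  (I1: I, integral causality)
β0 |J1  (closing 0-jn rule on J1)
β1 |J2  (through GY1, causality inverts; strokes same side of GY1)
β5 |I2  (I2: I, integral causality)
β4 |J2  (J2: bond 5 brought flow, rest push out)

b0 stroke→J1
b1 stroke→J2
b2 stroke→J2
b3 stroke→I1
b4 stroke→J2
b5 stroke→I2
b6 stroke→J3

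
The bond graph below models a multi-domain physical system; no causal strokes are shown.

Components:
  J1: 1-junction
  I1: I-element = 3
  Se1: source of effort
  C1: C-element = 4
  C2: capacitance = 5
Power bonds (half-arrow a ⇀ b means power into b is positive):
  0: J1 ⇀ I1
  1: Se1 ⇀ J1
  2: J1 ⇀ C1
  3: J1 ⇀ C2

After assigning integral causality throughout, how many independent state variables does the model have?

β1 →J1  (Se1 fixes effort; stroke away)
β0 →I1  (I1 integral (f out))
β2 →J1  (common-f at J1 fixed by 0)
β3 →J1  (J1 flow already set via bond 0)

3  (C1, C2, I1 all integral)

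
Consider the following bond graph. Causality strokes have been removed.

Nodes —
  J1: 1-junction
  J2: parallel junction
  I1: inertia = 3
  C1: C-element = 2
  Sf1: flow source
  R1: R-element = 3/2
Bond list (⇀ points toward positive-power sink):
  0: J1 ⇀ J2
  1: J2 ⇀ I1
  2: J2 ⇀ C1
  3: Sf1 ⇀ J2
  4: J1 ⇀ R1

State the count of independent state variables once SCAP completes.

bond 3 |Sf1  (source Sf1 imposes f)
bond 1 |I1  (I1 outputs flow p/I1)
bond 2 |J2  (prefer integral on C1)
bond 0 |J1  (common-e at J2 fixed by 2)
bond 4 |R1  (J1: last free bond brings flow in)

2  (C1, I1 all integral)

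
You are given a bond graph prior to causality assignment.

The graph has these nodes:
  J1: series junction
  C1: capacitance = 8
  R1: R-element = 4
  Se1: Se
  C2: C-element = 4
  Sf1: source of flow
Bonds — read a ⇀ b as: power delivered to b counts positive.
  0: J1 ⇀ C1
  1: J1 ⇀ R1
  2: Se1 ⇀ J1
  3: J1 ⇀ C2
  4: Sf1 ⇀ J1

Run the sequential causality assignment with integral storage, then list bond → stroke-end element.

bond 0 stroke at J1
bond 1 stroke at J1
bond 2 stroke at J1
bond 3 stroke at J1
bond 4 stroke at Sf1

bond 2 stroke at J1  (Se1: effort source, stroke at far end)
bond 4 stroke at Sf1  (source Sf1 imposes f)
bond 0 stroke at J1  (common-f at J1 fixed by 4)
bond 1 stroke at J1  (J1: bond 4 brought flow, rest push out)
bond 3 stroke at J1  (J1 flow already set via bond 4)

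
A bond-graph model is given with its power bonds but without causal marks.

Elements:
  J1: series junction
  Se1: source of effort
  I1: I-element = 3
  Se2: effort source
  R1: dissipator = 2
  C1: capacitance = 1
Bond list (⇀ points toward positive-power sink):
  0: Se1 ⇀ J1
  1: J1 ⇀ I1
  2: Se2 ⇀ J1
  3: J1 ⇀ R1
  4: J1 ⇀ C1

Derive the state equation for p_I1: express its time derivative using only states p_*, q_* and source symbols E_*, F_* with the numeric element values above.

dp_I1/dt = E_Se1 + E_Se2 - 2*p_I1/3 - q_C1

b0 stroke→J1  (Se1 fixes effort; stroke away)
b2 stroke→J1  (source Se2 imposes e)
b1 stroke→I1  (I1 integral (f out))
b3 stroke→J1  (J1 flow already set via bond 1)
b4 stroke→J1  (J1 flow already set via bond 1)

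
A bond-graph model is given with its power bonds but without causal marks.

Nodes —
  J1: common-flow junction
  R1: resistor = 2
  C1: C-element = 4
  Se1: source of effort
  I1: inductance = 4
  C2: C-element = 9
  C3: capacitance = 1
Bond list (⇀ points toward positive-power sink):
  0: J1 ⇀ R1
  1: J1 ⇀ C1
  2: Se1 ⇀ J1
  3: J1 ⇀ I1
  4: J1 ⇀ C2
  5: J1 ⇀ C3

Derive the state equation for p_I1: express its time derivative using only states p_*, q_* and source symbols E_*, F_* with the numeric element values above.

β2 stroke at J1  (source Se1 imposes e)
β1 stroke at J1  (C1: C, integral causality)
β3 stroke at I1  (prefer integral on I1)
β0 stroke at J1  (J1 flow already set via bond 3)
β4 stroke at J1  (J1 flow already set via bond 3)
β5 stroke at J1  (J1 flow already set via bond 3)

dp_I1/dt = E_Se1 - p_I1/2 - q_C1/4 - q_C2/9 - q_C3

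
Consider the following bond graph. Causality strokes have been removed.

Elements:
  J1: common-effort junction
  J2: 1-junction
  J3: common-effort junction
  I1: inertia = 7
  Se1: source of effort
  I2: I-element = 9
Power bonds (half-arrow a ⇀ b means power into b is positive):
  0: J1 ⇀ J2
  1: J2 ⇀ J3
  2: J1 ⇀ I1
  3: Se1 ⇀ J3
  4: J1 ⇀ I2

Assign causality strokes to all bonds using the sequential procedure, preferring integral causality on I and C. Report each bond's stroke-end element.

β3 stroke at J3  (Se1: effort source, stroke at far end)
β1 stroke at J2  (0-jn J3 has e-setter on 3)
β0 stroke at J1  (closing 1-jn rule on J2)
β2 stroke at I1  (J1: bond 0 brought effort, rest push out)
β4 stroke at I2  (0-jn J1 has e-setter on 0)

b0 stroke→J1
b1 stroke→J2
b2 stroke→I1
b3 stroke→J3
b4 stroke→I2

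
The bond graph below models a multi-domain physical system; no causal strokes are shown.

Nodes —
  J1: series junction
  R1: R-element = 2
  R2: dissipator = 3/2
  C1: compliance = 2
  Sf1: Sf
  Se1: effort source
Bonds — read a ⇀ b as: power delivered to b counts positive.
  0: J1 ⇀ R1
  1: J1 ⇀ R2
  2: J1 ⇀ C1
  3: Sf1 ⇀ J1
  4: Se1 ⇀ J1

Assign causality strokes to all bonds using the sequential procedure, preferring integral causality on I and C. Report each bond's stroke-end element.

#0 |J1
#1 |J1
#2 |J1
#3 |Sf1
#4 |J1

bond 3 |Sf1  (Sf1 (Sf) sets flow on bond)
bond 4 |J1  (source Se1 imposes e)
bond 0 |J1  (common-f at J1 fixed by 3)
bond 1 |J1  (J1: bond 3 brought flow, rest push out)
bond 2 |J1  (1-jn J1 has f-setter on 3)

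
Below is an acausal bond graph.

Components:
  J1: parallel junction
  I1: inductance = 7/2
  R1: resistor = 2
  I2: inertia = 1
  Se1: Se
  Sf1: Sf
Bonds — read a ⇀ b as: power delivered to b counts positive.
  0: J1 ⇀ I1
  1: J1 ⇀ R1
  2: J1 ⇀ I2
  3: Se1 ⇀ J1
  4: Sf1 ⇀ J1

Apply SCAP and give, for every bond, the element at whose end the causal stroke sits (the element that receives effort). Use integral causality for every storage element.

β0 stroke at I1
β1 stroke at R1
β2 stroke at I2
β3 stroke at J1
β4 stroke at Sf1

b3 →J1  (Se1 (Se) sets effort on bond)
b4 →Sf1  (Sf1: flow source, stroke at near end)
b0 →I1  (J1: bond 3 brought effort, rest push out)
b1 →R1  (J1: bond 3 brought effort, rest push out)
b2 →I2  (common-e at J1 fixed by 3)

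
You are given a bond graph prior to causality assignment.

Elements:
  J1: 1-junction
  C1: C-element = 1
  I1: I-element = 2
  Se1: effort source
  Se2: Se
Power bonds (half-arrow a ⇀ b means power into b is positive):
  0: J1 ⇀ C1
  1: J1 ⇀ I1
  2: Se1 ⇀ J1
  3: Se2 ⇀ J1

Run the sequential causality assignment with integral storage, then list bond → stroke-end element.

b2 →J1  (Se1: effort source, stroke at far end)
b3 →J1  (Se2 (Se) sets effort on bond)
b0 →J1  (prefer integral on C1)
b1 →I1  (only one flow-in slot at J1)

β0 →J1
β1 →I1
β2 →J1
β3 →J1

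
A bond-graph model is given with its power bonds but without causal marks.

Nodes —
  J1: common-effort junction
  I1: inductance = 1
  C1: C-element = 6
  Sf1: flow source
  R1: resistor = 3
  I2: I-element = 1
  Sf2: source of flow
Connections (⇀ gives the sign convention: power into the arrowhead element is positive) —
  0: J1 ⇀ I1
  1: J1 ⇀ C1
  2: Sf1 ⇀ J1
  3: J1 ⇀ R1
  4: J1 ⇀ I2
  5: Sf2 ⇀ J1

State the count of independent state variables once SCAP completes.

3  (C1, I1, I2 all integral)

#2 stroke at Sf1  (Sf1 (Sf) sets flow on bond)
#5 stroke at Sf2  (Sf2 fixes flow; stroke at Sf2)
#0 stroke at I1  (I1 outputs flow p/I1)
#1 stroke at J1  (C1 integral (e out))
#3 stroke at R1  (common-e at J1 fixed by 1)
#4 stroke at I2  (J1: bond 1 brought effort, rest push out)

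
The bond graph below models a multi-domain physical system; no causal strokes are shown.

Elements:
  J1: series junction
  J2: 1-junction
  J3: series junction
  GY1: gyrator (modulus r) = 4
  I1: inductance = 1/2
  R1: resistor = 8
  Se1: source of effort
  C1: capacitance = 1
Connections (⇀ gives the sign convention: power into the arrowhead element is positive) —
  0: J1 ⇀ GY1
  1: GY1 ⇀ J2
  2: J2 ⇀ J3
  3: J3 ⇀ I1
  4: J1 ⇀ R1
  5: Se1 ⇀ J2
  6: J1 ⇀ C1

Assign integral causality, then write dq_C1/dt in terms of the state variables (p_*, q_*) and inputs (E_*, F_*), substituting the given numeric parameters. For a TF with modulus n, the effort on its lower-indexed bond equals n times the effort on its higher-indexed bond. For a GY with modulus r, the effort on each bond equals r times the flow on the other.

dq_C1/dt = -p_I1 - q_C1/8

b5 stroke→J2  (Se1: effort source, stroke at far end)
b3 stroke→I1  (I1 outputs flow p/I1)
b2 stroke→J3  (J3: bond 3 brought flow, rest push out)
b1 stroke→J2  (J2: bond 2 brought flow, rest push out)
b0 stroke→J1  (GY1 both-in/both-out from 1)
b6 stroke→J1  (C1: C, integral causality)
b4 stroke→R1  (J1: last free bond brings flow in)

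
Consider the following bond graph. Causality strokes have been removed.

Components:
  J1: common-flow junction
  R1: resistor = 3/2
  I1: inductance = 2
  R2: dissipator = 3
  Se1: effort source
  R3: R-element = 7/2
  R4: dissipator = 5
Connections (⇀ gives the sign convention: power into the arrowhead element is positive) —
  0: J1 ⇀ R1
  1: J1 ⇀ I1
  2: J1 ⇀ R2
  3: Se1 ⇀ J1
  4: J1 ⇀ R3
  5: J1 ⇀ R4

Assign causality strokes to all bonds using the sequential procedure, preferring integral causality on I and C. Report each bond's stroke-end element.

#3 stroke→J1  (source Se1 imposes e)
#1 stroke→I1  (I1 integral (f out))
#0 stroke→J1  (J1 flow already set via bond 1)
#2 stroke→J1  (J1: bond 1 brought flow, rest push out)
#4 stroke→J1  (J1: bond 1 brought flow, rest push out)
#5 stroke→J1  (1-jn J1 has f-setter on 1)

b0 |J1
b1 |I1
b2 |J1
b3 |J1
b4 |J1
b5 |J1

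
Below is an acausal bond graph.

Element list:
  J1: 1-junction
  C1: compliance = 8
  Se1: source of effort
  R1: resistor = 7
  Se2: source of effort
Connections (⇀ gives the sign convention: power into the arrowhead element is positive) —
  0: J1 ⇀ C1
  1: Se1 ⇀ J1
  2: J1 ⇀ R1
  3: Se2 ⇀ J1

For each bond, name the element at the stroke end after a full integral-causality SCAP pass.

#1 →J1  (Se1 (Se) sets effort on bond)
#3 →J1  (Se2 (Se) sets effort on bond)
#0 →J1  (C1 integral (e out))
#2 →R1  (only one flow-in slot at J1)

β0 |J1
β1 |J1
β2 |R1
β3 |J1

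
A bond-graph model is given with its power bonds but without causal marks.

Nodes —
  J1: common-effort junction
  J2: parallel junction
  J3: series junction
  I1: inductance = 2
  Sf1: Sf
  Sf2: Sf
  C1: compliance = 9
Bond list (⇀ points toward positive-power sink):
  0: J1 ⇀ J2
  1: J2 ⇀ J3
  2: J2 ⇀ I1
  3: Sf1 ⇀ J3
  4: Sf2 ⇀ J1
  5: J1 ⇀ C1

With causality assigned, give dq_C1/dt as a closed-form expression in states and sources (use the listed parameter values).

dq_C1/dt = -F_Sf1 + F_Sf2 - p_I1/2

β3 stroke at Sf1  (Sf1 (Sf) sets flow on bond)
β4 stroke at Sf2  (source Sf2 imposes f)
β1 stroke at J3  (common-f at J3 fixed by 3)
β2 stroke at I1  (I1 outputs flow p/I1)
β0 stroke at J2  (only one effort-in slot at J2)
β5 stroke at J1  (closing 0-jn rule on J1)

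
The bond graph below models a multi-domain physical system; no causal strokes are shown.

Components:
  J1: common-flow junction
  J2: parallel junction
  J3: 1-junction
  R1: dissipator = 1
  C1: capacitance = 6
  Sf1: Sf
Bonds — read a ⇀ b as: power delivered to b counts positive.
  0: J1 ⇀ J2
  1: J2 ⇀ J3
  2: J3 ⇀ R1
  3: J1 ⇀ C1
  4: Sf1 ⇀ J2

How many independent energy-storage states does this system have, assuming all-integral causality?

β4 stroke→Sf1  (Sf1 (Sf) sets flow on bond)
β3 stroke→J1  (C1: C, integral causality)
β0 stroke→J2  (J1 needs exactly one f-in)
β1 stroke→J3  (J2: bond 0 brought effort, rest push out)
β2 stroke→R1  (closing 1-jn rule on J3)

1  (C1 all integral)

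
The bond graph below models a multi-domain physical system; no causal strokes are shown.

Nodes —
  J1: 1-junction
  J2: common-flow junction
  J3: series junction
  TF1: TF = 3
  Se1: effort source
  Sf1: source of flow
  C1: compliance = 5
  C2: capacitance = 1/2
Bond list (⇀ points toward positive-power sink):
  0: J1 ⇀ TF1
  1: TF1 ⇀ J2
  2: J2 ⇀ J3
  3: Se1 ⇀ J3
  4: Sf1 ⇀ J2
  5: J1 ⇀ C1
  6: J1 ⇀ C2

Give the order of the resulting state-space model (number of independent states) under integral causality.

β3 stroke→J3  (Se1 (Se) sets effort on bond)
β4 stroke→Sf1  (source Sf1 imposes f)
β1 stroke→J2  (1-jn J2 has f-setter on 4)
β2 stroke→J2  (common-f at J2 fixed by 4)
β0 stroke→TF1  (through TF1, causality passes straight; one stroke at TF1)
β5 stroke→J1  (common-f at J1 fixed by 0)
β6 stroke→J1  (J1 flow already set via bond 0)

2  (C1, C2 all integral)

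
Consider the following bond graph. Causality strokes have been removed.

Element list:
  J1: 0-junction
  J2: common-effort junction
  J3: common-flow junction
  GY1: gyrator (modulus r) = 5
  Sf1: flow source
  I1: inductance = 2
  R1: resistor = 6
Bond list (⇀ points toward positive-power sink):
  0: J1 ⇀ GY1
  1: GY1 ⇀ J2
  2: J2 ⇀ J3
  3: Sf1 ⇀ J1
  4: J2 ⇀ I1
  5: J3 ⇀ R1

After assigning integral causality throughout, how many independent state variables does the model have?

#3 →Sf1  (Sf1 (Sf) sets flow on bond)
#0 →J1  (J1 needs exactly one e-in)
#1 →J2  (through GY1, causality inverts; strokes same side of GY1)
#2 →J3  (J2 effort already set via bond 1)
#4 →I1  (J2: bond 1 brought effort, rest push out)
#5 →R1  (only one flow-in slot at J3)

1  (I1 all integral)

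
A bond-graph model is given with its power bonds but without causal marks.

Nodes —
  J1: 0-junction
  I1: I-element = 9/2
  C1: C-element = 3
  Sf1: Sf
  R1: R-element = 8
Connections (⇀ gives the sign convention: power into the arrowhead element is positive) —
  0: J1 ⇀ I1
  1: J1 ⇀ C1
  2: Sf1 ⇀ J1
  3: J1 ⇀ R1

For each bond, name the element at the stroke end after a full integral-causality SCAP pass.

b0 stroke at I1
b1 stroke at J1
b2 stroke at Sf1
b3 stroke at R1

#2 stroke at Sf1  (Sf1 (Sf) sets flow on bond)
#0 stroke at I1  (I1: I, integral causality)
#1 stroke at J1  (C1 outputs effort q/C1)
#3 stroke at R1  (J1: bond 1 brought effort, rest push out)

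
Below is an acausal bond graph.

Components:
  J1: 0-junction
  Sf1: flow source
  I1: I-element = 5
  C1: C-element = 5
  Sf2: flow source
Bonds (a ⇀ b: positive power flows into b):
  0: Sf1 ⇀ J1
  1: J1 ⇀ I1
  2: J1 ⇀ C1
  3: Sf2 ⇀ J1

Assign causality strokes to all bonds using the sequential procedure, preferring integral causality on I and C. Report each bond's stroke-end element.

#0 stroke at Sf1
#1 stroke at I1
#2 stroke at J1
#3 stroke at Sf2

#0 stroke→Sf1  (Sf1 fixes flow; stroke at Sf1)
#3 stroke→Sf2  (Sf2: flow source, stroke at near end)
#1 stroke→I1  (I1: I, integral causality)
#2 stroke→J1  (J1 needs exactly one e-in)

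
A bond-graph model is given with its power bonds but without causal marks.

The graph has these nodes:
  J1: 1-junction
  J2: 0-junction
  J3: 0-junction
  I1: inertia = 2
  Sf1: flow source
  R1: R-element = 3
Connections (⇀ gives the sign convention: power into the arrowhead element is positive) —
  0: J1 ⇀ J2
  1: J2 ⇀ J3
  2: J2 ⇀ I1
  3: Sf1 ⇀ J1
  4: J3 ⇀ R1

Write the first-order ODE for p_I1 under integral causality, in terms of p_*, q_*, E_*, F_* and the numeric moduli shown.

dp_I1/dt = 3*F_Sf1 - 3*p_I1/2

bond 3 |Sf1  (source Sf1 imposes f)
bond 0 |J1  (1-jn J1 has f-setter on 3)
bond 2 |I1  (I1 outputs flow p/I1)
bond 1 |J2  (closing 0-jn rule on J2)
bond 4 |J3  (closing 0-jn rule on J3)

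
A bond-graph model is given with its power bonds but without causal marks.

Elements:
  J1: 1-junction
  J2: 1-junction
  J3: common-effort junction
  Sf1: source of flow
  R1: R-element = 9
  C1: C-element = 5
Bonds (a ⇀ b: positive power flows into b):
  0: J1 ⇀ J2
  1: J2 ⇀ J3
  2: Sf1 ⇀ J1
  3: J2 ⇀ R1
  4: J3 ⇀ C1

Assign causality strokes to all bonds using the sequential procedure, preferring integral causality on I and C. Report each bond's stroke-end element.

β0 →J1
β1 →J2
β2 →Sf1
β3 →J2
β4 →J3

bond 2 stroke at Sf1  (Sf1: flow source, stroke at near end)
bond 0 stroke at J1  (1-jn J1 has f-setter on 2)
bond 1 stroke at J2  (common-f at J2 fixed by 0)
bond 3 stroke at J2  (J2: bond 0 brought flow, rest push out)
bond 4 stroke at J3  (only one effort-in slot at J3)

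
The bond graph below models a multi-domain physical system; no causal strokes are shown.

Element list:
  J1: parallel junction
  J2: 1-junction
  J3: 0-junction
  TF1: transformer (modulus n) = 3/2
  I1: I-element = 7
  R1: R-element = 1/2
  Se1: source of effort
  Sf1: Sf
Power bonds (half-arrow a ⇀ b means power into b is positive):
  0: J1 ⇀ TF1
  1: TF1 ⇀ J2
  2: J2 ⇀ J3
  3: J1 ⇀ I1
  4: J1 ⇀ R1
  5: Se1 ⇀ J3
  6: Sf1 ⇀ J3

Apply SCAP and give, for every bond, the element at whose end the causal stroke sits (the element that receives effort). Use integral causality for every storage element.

#0 |J1
#1 |TF1
#2 |J2
#3 |I1
#4 |R1
#5 |J3
#6 |Sf1

bond 5 |J3  (Se1 (Se) sets effort on bond)
bond 6 |Sf1  (source Sf1 imposes f)
bond 2 |J2  (common-e at J3 fixed by 5)
bond 1 |TF1  (J2: last free bond brings flow in)
bond 0 |J1  (TF1 one-in-one-out from 1)
bond 3 |I1  (J1: bond 0 brought effort, rest push out)
bond 4 |R1  (0-jn J1 has e-setter on 0)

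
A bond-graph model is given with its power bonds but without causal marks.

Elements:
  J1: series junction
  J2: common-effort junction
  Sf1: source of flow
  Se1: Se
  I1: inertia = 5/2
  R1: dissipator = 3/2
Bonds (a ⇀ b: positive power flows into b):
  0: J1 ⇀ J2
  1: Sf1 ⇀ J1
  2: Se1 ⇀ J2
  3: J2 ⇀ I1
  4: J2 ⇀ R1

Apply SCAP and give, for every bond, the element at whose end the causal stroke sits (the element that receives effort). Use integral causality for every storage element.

#1 stroke→Sf1  (Sf1: flow source, stroke at near end)
#2 stroke→J2  (Se1 (Se) sets effort on bond)
#0 stroke→J1  (J1: bond 1 brought flow, rest push out)
#3 stroke→I1  (common-e at J2 fixed by 2)
#4 stroke→R1  (J2 effort already set via bond 2)

b0 stroke→J1
b1 stroke→Sf1
b2 stroke→J2
b3 stroke→I1
b4 stroke→R1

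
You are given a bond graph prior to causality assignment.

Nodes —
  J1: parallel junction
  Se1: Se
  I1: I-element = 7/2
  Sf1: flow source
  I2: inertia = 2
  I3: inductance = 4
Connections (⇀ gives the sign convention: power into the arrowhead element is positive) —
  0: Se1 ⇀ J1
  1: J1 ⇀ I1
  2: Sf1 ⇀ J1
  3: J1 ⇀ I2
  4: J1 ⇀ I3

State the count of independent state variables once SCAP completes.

#0 stroke→J1  (Se1 fixes effort; stroke away)
#2 stroke→Sf1  (source Sf1 imposes f)
#1 stroke→I1  (0-jn J1 has e-setter on 0)
#3 stroke→I2  (J1: bond 0 brought effort, rest push out)
#4 stroke→I3  (0-jn J1 has e-setter on 0)

3  (I1, I2, I3 all integral)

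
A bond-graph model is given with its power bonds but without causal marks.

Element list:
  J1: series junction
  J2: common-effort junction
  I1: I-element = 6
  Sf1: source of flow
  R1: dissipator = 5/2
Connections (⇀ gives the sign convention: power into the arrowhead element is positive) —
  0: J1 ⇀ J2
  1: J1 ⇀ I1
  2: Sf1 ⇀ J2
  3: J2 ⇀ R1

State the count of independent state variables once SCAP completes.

1  (I1 all integral)

β2 stroke→Sf1  (Sf1 fixes flow; stroke at Sf1)
β1 stroke→I1  (I1: I, integral causality)
β0 stroke→J1  (J1: bond 1 brought flow, rest push out)
β3 stroke→J2  (J2: last free bond brings effort in)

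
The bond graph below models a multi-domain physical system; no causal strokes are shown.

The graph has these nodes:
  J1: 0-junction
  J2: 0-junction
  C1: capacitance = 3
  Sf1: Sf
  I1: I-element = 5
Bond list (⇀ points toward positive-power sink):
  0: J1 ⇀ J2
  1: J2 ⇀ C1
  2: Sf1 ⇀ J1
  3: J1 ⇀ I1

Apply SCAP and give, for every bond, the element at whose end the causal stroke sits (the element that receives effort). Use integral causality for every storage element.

β2 →Sf1  (Sf1 (Sf) sets flow on bond)
β1 →J2  (prefer integral on C1)
β0 →J1  (J2: bond 1 brought effort, rest push out)
β3 →I1  (J1: bond 0 brought effort, rest push out)

#0 stroke→J1
#1 stroke→J2
#2 stroke→Sf1
#3 stroke→I1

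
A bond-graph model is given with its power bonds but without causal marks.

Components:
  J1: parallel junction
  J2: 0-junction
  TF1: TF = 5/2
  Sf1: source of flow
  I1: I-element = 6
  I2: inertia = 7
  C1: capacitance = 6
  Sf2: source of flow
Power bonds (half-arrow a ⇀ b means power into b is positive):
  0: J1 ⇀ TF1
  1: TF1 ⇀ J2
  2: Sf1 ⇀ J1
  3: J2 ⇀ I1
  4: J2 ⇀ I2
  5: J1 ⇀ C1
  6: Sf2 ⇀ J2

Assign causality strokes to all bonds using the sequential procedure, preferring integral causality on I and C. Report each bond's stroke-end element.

β2 stroke at Sf1  (Sf1 (Sf) sets flow on bond)
β6 stroke at Sf2  (source Sf2 imposes f)
β3 stroke at I1  (I1: I, integral causality)
β4 stroke at I2  (I2 integral (f out))
β1 stroke at J2  (closing 0-jn rule on J2)
β0 stroke at TF1  (TF TF1: opposite of bond 1)
β5 stroke at J1  (only one effort-in slot at J1)

bond 0 stroke at TF1
bond 1 stroke at J2
bond 2 stroke at Sf1
bond 3 stroke at I1
bond 4 stroke at I2
bond 5 stroke at J1
bond 6 stroke at Sf2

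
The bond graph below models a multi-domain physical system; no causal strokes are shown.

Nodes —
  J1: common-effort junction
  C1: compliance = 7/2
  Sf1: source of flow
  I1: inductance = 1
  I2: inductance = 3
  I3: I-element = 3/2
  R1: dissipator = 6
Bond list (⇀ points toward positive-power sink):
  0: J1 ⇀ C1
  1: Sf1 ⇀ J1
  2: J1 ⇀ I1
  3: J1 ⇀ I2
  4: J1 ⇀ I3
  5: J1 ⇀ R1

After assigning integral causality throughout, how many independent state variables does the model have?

bond 1 →Sf1  (source Sf1 imposes f)
bond 0 →J1  (C1: C, integral causality)
bond 2 →I1  (J1: bond 0 brought effort, rest push out)
bond 3 →I2  (J1: bond 0 brought effort, rest push out)
bond 4 →I3  (J1 effort already set via bond 0)
bond 5 →R1  (J1 effort already set via bond 0)

4  (C1, I1, I2, I3 all integral)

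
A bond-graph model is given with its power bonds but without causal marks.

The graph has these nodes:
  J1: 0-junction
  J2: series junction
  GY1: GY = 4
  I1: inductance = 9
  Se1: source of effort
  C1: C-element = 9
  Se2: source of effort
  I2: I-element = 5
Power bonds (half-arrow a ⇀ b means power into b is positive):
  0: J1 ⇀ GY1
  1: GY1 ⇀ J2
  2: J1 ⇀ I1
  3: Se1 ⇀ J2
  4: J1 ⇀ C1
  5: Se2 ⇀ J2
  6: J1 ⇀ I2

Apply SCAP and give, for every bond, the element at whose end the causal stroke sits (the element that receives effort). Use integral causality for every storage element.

b3 stroke→J2  (source Se1 imposes e)
b5 stroke→J2  (Se2 (Se) sets effort on bond)
b1 stroke→GY1  (J2 needs exactly one f-in)
b0 stroke→GY1  (through GY1, causality inverts; strokes same side of GY1)
b2 stroke→I1  (prefer integral on I1)
b4 stroke→J1  (prefer integral on C1)
b6 stroke→I2  (J1 effort already set via bond 4)

bond 0 |GY1
bond 1 |GY1
bond 2 |I1
bond 3 |J2
bond 4 |J1
bond 5 |J2
bond 6 |I2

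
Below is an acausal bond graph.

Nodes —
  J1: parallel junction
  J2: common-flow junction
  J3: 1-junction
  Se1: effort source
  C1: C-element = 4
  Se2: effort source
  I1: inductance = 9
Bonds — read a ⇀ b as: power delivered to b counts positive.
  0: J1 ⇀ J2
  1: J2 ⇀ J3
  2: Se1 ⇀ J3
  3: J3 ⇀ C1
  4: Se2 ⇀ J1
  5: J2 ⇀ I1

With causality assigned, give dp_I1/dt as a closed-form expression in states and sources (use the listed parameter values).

dp_I1/dt = E_Se1 + E_Se2 - q_C1/4

#2 stroke at J3  (Se1 fixes effort; stroke away)
#4 stroke at J1  (source Se2 imposes e)
#0 stroke at J2  (J1 effort already set via bond 4)
#3 stroke at J3  (C1 integral (e out))
#1 stroke at J2  (only one flow-in slot at J3)
#5 stroke at I1  (J2: last free bond brings flow in)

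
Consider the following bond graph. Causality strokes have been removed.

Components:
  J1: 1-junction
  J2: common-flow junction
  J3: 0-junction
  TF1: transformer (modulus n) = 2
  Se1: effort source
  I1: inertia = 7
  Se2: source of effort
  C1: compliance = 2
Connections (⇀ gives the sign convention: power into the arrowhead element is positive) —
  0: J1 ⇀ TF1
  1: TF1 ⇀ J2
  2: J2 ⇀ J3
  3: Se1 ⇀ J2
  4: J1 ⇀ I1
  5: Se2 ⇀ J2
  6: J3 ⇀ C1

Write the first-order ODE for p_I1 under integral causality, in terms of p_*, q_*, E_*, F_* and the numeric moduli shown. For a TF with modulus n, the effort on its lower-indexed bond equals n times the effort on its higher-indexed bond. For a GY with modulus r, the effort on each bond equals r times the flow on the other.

bond 3 |J2  (source Se1 imposes e)
bond 5 |J2  (Se2 (Se) sets effort on bond)
bond 4 |I1  (I1 outputs flow p/I1)
bond 0 |J1  (1-jn J1 has f-setter on 4)
bond 1 |TF1  (TF1 one-in-one-out from 0)
bond 2 |J2  (J2: bond 1 brought flow, rest push out)
bond 6 |J3  (only one effort-in slot at J3)

dp_I1/dt = 2*E_Se1 + 2*E_Se2 - q_C1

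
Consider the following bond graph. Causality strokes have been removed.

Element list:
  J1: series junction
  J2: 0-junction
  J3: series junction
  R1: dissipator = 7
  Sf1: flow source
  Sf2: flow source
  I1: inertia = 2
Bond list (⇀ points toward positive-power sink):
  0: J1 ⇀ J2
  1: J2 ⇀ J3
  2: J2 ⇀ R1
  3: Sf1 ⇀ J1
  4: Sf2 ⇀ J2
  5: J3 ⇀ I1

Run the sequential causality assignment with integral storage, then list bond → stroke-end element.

b3 →Sf1  (Sf1: flow source, stroke at near end)
b4 →Sf2  (source Sf2 imposes f)
b0 →J1  (J1 flow already set via bond 3)
b5 →I1  (I1 integral (f out))
b1 →J3  (J3 flow already set via bond 5)
b2 →J2  (J2 needs exactly one e-in)

bond 0 |J1
bond 1 |J3
bond 2 |J2
bond 3 |Sf1
bond 4 |Sf2
bond 5 |I1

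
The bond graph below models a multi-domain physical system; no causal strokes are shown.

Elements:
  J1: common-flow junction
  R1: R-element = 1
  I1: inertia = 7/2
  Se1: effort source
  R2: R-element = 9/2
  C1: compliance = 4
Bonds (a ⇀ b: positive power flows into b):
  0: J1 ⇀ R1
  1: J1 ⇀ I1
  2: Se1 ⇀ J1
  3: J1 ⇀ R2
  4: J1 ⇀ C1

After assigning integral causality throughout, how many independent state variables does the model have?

2  (C1, I1 all integral)

b2 stroke at J1  (Se1: effort source, stroke at far end)
b1 stroke at I1  (prefer integral on I1)
b0 stroke at J1  (J1 flow already set via bond 1)
b3 stroke at J1  (J1 flow already set via bond 1)
b4 stroke at J1  (J1: bond 1 brought flow, rest push out)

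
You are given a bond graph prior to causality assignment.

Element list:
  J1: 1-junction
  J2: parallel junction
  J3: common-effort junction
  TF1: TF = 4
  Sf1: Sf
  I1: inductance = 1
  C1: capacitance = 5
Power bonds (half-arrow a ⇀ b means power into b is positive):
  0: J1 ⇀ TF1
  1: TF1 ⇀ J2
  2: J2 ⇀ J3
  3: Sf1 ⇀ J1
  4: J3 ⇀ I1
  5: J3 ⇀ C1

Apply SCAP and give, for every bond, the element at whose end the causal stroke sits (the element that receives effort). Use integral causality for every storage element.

β0 stroke at J1
β1 stroke at TF1
β2 stroke at J2
β3 stroke at Sf1
β4 stroke at I1
β5 stroke at J3

β3 |Sf1  (Sf1 (Sf) sets flow on bond)
β0 |J1  (1-jn J1 has f-setter on 3)
β1 |TF1  (TF1: transformer flips bond 0)
β2 |J2  (closing 0-jn rule on J2)
β4 |I1  (prefer integral on I1)
β5 |J3  (only one effort-in slot at J3)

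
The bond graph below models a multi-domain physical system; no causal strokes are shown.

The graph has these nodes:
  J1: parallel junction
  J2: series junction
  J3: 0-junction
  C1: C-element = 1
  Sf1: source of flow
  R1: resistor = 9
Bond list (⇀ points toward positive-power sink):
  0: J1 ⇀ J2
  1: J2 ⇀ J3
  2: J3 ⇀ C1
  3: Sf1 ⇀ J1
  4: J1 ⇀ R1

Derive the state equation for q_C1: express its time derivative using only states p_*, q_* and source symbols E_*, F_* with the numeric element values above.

dq_C1/dt = F_Sf1 - q_C1/9

b3 stroke at Sf1  (Sf1: flow source, stroke at near end)
b2 stroke at J3  (C1 integral (e out))
b1 stroke at J2  (0-jn J3 has e-setter on 2)
b0 stroke at J1  (J2 needs exactly one f-in)
b4 stroke at R1  (J1: bond 0 brought effort, rest push out)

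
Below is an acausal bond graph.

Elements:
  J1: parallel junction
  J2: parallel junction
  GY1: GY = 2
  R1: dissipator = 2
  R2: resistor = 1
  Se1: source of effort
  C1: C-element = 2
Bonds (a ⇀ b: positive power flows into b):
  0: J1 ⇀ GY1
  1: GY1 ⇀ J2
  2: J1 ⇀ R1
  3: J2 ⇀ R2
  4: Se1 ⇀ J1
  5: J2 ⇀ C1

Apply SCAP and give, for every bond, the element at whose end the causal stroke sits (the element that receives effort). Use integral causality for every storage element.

bond 0 stroke→GY1
bond 1 stroke→GY1
bond 2 stroke→R1
bond 3 stroke→R2
bond 4 stroke→J1
bond 5 stroke→J2

#4 →J1  (source Se1 imposes e)
#0 →GY1  (common-e at J1 fixed by 4)
#2 →R1  (J1 effort already set via bond 4)
#1 →GY1  (through GY1, causality inverts; strokes same side of GY1)
#5 →J2  (C1: C, integral causality)
#3 →R2  (J2: bond 5 brought effort, rest push out)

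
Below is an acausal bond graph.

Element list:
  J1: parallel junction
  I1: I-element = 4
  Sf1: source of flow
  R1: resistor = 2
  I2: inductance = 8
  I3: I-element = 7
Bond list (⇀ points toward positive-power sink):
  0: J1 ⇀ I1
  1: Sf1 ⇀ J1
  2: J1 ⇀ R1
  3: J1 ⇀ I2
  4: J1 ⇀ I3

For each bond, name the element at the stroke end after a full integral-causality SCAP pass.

β0 |I1
β1 |Sf1
β2 |J1
β3 |I2
β4 |I3

b1 stroke→Sf1  (Sf1: flow source, stroke at near end)
b0 stroke→I1  (I1 outputs flow p/I1)
b3 stroke→I2  (I2 integral (f out))
b4 stroke→I3  (I3 integral (f out))
b2 stroke→J1  (J1: last free bond brings effort in)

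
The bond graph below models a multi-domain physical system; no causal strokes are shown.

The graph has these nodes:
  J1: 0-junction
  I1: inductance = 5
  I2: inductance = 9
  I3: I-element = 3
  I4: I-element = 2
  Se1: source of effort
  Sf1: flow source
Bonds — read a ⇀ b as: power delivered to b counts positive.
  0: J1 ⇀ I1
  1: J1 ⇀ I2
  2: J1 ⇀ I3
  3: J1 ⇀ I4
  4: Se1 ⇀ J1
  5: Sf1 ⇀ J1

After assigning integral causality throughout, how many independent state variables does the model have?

b4 stroke at J1  (Se1: effort source, stroke at far end)
b5 stroke at Sf1  (Sf1 (Sf) sets flow on bond)
b0 stroke at I1  (common-e at J1 fixed by 4)
b1 stroke at I2  (J1 effort already set via bond 4)
b2 stroke at I3  (J1: bond 4 brought effort, rest push out)
b3 stroke at I4  (J1: bond 4 brought effort, rest push out)

4  (I1, I2, I3, I4 all integral)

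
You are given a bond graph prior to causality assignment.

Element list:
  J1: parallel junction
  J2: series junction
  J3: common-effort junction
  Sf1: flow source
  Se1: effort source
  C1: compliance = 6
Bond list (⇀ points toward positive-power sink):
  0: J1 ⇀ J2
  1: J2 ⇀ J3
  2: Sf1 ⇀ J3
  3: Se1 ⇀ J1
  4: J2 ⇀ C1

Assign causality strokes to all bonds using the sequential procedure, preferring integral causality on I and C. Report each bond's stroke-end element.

bond 0 →J2
bond 1 →J3
bond 2 →Sf1
bond 3 →J1
bond 4 →J2

#2 |Sf1  (Sf1 fixes flow; stroke at Sf1)
#3 |J1  (source Se1 imposes e)
#0 |J2  (0-jn J1 has e-setter on 3)
#1 |J3  (J3 needs exactly one e-in)
#4 |J2  (common-f at J2 fixed by 1)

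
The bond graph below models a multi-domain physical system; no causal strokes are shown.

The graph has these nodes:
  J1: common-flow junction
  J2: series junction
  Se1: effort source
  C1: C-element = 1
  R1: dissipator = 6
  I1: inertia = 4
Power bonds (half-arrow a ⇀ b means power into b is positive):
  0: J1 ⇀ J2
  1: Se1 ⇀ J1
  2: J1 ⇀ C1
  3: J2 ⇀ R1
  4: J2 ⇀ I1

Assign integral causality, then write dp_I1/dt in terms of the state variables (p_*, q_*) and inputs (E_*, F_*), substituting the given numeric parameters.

dp_I1/dt = E_Se1 - 3*p_I1/2 - q_C1

bond 1 →J1  (Se1: effort source, stroke at far end)
bond 2 →J1  (C1 integral (e out))
bond 0 →J2  (only one flow-in slot at J1)
bond 4 →I1  (I1: I, integral causality)
bond 3 →J2  (J2 flow already set via bond 4)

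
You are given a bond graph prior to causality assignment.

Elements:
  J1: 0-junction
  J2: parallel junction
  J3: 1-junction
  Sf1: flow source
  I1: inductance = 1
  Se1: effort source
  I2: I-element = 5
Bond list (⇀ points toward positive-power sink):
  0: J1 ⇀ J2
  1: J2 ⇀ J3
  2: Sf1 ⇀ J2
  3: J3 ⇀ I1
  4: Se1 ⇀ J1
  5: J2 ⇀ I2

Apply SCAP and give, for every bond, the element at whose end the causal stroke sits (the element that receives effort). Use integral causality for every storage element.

β0 →J2
β1 →J3
β2 →Sf1
β3 →I1
β4 →J1
β5 →I2

bond 2 stroke→Sf1  (Sf1 fixes flow; stroke at Sf1)
bond 4 stroke→J1  (Se1: effort source, stroke at far end)
bond 0 stroke→J2  (0-jn J1 has e-setter on 4)
bond 1 stroke→J3  (0-jn J2 has e-setter on 0)
bond 5 stroke→I2  (J2: bond 0 brought effort, rest push out)
bond 3 stroke→I1  (J3: last free bond brings flow in)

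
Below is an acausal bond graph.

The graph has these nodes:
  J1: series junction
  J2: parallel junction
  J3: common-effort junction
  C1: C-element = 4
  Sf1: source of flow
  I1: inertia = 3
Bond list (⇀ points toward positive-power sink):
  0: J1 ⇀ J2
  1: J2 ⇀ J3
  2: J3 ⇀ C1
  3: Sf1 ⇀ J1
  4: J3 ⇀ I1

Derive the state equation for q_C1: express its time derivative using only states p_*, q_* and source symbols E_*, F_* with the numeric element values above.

dq_C1/dt = F_Sf1 - p_I1/3

β3 |Sf1  (Sf1 fixes flow; stroke at Sf1)
β0 |J1  (J1: bond 3 brought flow, rest push out)
β1 |J2  (closing 0-jn rule on J2)
β2 |J3  (prefer integral on C1)
β4 |I1  (J3 effort already set via bond 2)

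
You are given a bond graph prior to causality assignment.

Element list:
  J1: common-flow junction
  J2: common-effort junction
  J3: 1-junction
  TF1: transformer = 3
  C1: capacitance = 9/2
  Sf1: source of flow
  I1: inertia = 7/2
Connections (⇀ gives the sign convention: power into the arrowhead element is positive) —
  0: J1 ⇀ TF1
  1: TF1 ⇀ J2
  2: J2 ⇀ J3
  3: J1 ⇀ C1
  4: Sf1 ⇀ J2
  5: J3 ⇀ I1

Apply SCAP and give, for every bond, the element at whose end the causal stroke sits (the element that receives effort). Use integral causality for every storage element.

b0 →TF1
b1 →J2
b2 →J3
b3 →J1
b4 →Sf1
b5 →I1

β4 stroke→Sf1  (Sf1 fixes flow; stroke at Sf1)
β3 stroke→J1  (C1: C, integral causality)
β0 stroke→TF1  (only one flow-in slot at J1)
β1 stroke→J2  (TF1: transformer flips bond 0)
β2 stroke→J3  (J2 effort already set via bond 1)
β5 stroke→I1  (closing 1-jn rule on J3)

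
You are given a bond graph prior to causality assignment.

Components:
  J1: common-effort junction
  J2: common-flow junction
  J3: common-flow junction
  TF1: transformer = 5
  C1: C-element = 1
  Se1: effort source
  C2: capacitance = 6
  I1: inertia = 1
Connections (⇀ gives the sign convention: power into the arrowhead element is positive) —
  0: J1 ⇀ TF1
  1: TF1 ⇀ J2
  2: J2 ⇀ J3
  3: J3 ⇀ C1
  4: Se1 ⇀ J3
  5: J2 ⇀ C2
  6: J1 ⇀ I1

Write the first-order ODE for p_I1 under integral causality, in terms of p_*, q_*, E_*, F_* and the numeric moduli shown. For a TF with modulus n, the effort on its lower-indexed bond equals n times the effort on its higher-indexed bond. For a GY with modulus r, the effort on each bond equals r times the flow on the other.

dp_I1/dt = -5*E_Se1 + 5*q_C1 + 5*q_C2/6

bond 4 stroke at J3  (Se1: effort source, stroke at far end)
bond 3 stroke at J3  (C1: C, integral causality)
bond 2 stroke at J2  (J3 needs exactly one f-in)
bond 5 stroke at J2  (C2 outputs effort q/C2)
bond 1 stroke at TF1  (only one flow-in slot at J2)
bond 0 stroke at J1  (TF1 one-in-one-out from 1)
bond 6 stroke at I1  (J1 effort already set via bond 0)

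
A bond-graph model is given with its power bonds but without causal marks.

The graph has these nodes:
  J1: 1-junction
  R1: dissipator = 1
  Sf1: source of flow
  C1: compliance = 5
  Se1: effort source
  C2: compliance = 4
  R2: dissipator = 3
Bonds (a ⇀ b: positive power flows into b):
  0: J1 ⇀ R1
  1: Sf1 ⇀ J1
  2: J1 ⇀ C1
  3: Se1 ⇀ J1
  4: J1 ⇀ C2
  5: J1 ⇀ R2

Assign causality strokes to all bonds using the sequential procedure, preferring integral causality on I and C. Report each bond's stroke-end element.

β1 →Sf1  (Sf1 (Sf) sets flow on bond)
β3 →J1  (Se1: effort source, stroke at far end)
β0 →J1  (common-f at J1 fixed by 1)
β2 →J1  (common-f at J1 fixed by 1)
β4 →J1  (common-f at J1 fixed by 1)
β5 →J1  (common-f at J1 fixed by 1)

β0 stroke→J1
β1 stroke→Sf1
β2 stroke→J1
β3 stroke→J1
β4 stroke→J1
β5 stroke→J1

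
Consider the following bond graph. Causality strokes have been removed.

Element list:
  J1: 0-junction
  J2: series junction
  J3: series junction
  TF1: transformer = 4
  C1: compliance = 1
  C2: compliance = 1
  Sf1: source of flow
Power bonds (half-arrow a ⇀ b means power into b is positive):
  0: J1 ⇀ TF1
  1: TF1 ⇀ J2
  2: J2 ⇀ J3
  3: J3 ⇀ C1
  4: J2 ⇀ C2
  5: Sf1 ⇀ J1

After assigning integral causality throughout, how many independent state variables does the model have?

2  (C1, C2 all integral)

b5 →Sf1  (Sf1 (Sf) sets flow on bond)
b0 →J1  (J1 needs exactly one e-in)
b1 →TF1  (through TF1, causality passes straight; one stroke at TF1)
b2 →J2  (J2 flow already set via bond 1)
b4 →J2  (common-f at J2 fixed by 1)
b3 →J3  (common-f at J3 fixed by 2)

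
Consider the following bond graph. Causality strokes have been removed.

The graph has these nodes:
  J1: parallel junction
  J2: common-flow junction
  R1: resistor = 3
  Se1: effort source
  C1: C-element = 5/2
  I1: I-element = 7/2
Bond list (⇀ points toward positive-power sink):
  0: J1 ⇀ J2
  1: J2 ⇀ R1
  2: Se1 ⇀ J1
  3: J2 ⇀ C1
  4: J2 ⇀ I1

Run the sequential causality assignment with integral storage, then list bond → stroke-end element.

β2 stroke at J1  (Se1 (Se) sets effort on bond)
β0 stroke at J2  (common-e at J1 fixed by 2)
β3 stroke at J2  (C1 outputs effort q/C1)
β4 stroke at I1  (I1 outputs flow p/I1)
β1 stroke at J2  (1-jn J2 has f-setter on 4)

β0 |J2
β1 |J2
β2 |J1
β3 |J2
β4 |I1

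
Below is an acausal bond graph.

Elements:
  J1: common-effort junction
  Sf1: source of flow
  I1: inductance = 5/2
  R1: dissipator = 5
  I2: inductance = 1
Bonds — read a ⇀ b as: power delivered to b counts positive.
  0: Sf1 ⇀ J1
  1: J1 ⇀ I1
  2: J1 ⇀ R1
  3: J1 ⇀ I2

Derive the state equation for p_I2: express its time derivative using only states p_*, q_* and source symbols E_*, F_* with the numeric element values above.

#0 stroke→Sf1  (source Sf1 imposes f)
#1 stroke→I1  (I1 outputs flow p/I1)
#3 stroke→I2  (I2 outputs flow p/I2)
#2 stroke→J1  (closing 0-jn rule on J1)

dp_I2/dt = 5*F_Sf1 - 2*p_I1 - 5*p_I2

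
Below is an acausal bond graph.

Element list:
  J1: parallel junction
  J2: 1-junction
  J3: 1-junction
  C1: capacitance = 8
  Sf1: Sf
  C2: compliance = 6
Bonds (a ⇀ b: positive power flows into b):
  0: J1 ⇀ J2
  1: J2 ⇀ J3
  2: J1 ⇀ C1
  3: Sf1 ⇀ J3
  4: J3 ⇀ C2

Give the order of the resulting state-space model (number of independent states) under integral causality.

#3 →Sf1  (Sf1 fixes flow; stroke at Sf1)
#1 →J3  (common-f at J3 fixed by 3)
#4 →J3  (J3 flow already set via bond 3)
#0 →J2  (J2 flow already set via bond 1)
#2 →J1  (only one effort-in slot at J1)

2  (C1, C2 all integral)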